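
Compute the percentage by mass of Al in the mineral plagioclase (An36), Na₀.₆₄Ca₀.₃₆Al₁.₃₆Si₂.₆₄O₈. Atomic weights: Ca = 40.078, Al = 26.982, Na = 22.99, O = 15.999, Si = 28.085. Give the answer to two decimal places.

Molar mass of Na₀.₆₄Ca₀.₃₆Al₁.₃₆Si₂.₆₄O₈: 0.64*22.99 + 0.36*40.078 + 1.36*26.982 + 2.64*28.085 + 8*15.999 = 267.974 g/mol.
Mass of Al per formula unit: 1.36 × 26.982 = 36.696 g.
Weight fraction Al = 36.696 / 267.974 = 0.1369.

13.69 mass %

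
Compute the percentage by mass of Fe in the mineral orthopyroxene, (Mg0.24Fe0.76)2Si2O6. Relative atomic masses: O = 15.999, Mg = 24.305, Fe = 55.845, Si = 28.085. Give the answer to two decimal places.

34.13 mass %

M((Mg0.24Fe0.76)2Si2O6) = 248.715 g/mol.
Fe contributes 1.52 × 55.845 = 84.884 g per mole.
84.884/248.715 = 0.3413 → 34.13%.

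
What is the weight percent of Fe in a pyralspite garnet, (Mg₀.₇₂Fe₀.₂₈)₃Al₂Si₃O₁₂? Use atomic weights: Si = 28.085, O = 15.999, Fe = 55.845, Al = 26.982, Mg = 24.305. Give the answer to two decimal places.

10.92 weight percent

M((Mg₀.₇₂Fe₀.₂₈)₃Al₂Si₃O₁₂) = 429.616 g/mol.
Fe contributes 0.84 × 55.845 = 46.910 g per mole.
46.910/429.616 = 0.1092 → 10.92%.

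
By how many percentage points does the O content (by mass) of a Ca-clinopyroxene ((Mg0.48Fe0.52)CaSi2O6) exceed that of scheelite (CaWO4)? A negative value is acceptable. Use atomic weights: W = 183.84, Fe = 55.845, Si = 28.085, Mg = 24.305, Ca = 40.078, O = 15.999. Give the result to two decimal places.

18.98 percentage points

First mineral: 95.994 g O in 232.948 g formula = 41.21 wt% O.
Second mineral: 63.996 g O in 287.914 g formula = 22.23 wt% O.
41.21% − 22.23% gives a difference of 18.98 percentage points.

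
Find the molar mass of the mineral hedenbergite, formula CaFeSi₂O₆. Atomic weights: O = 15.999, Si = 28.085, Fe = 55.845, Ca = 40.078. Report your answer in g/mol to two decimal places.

248.09 g/mol

M = 1·40.078 + 1·55.845 + 2·28.085 + 6·15.999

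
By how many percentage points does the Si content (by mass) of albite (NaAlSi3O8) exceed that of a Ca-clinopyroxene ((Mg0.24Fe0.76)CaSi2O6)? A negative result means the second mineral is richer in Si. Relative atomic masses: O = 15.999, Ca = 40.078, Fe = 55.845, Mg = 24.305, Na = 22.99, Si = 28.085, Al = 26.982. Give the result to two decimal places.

Si in NaAlSi3O8: molar mass 262.219 g/mol; 3×28.085 = 84.255 g → 32.13 wt%.
Si in (Mg0.24Fe0.76)CaSi2O6: molar mass 240.517 g/mol; 2×28.085 = 56.170 g → 23.35 wt%.
Difference = 32.13 − 23.35 = 8.78 percentage points.

8.78 percentage points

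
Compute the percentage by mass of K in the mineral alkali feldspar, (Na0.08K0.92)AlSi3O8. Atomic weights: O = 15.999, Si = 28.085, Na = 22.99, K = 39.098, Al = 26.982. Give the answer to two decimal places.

12.98 mass %

Molar mass of (Na0.08K0.92)AlSi3O8: 0.08×22.99 + 0.92×39.098 + 1×26.982 + 3×28.085 + 8×15.999 = 277.038 g/mol.
Mass of K per formula unit: 0.92 × 39.098 = 35.970 g.
Weight fraction K = 35.970 / 277.038 = 0.1298.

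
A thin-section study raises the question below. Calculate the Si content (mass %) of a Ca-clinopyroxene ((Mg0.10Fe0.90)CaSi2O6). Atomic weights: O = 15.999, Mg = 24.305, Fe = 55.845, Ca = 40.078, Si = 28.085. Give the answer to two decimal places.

Formula mass = 0.10*24.305 + 0.90*55.845 + 1*40.078 + 2*28.085 + 6*15.999 = 244.933 g/mol, of which 56.170 g is Si.
So Si makes up 56.170/244.933 = 0.2293 of the mass, i.e. 22.93%.

22.93 mass %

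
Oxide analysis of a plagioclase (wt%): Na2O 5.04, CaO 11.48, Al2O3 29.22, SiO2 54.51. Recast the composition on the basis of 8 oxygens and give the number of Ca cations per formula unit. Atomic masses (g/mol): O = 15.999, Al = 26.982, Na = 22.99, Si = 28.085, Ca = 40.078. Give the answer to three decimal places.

0.553 Ca apfu

Na2O: 5.04/61.979 = 0.08132 mol → 0.16264 mol Na, 0.08132 mol O.
CaO: 11.48/56.077 = 0.20472 mol → 0.20472 mol Ca, 0.20472 mol O.
Al2O3: 29.22/101.961 = 0.28658 mol → 0.57316 mol Al, 0.85974 mol O.
SiO2: 54.51/60.083 = 0.90724 mol → 0.90724 mol Si, 1.81448 mol O.
Total oxygen = 2.96026 mol. Normalization factor = 8/2.96026 = 2.70247.
Ca per 8 O = 0.20472 × 2.70247 = 0.553.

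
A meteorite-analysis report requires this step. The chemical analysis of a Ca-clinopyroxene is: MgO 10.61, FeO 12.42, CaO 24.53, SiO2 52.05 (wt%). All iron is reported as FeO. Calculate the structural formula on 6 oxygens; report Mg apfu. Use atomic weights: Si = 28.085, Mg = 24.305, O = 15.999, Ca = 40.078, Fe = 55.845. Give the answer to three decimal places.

MgO (M=40.304): mol = 0.26325; Mg = 0.26325, O = 0.26325.
FeO (M=71.844): mol = 0.17287; Fe = 0.17287, O = 0.17287.
CaO (M=56.077): mol = 0.43743; Ca = 0.43743, O = 0.43743.
SiO2 (M=60.083): mol = 0.86630; Si = 0.86630, O = 1.73260.
ΣO = 2.60615; factor = 6/ΣO = 2.30225.
Mg apfu = 0.26325 × 2.30225 = 0.606.

0.606 Mg apfu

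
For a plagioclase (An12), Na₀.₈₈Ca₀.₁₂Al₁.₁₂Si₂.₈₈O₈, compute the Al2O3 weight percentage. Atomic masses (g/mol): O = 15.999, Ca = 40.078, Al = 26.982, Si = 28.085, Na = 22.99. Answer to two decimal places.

21.62 wt%

M(Na₀.₈₈Ca₀.₁₂Al₁.₁₂Si₂.₈₈O₈) = 264.137 g/mol; M(Al2O3) = 101.961 g/mol.
Moles Al2O3 per formula unit = 1.12 Al ÷ 2 = 0.5600.
Al2O3 fraction = (0.5600 × 101.961) / 264.137 = 57.098/264.137 = 0.2162.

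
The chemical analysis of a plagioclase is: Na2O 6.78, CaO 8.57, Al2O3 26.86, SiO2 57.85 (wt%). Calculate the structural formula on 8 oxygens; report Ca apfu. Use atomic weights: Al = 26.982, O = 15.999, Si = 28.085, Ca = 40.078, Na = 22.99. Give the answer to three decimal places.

6.78 wt% Na2O ÷ 61.979 g/mol = 0.10939 mol, giving 0.21878 Na and 0.10939 O.
8.57 wt% CaO ÷ 56.077 g/mol = 0.15283 mol, giving 0.15283 Ca and 0.15283 O.
26.86 wt% Al2O3 ÷ 101.961 g/mol = 0.26343 mol, giving 0.52686 Al and 0.79029 O.
57.85 wt% SiO2 ÷ 60.083 g/mol = 0.96283 mol, giving 0.96283 Si and 1.92566 O.
Oxygen sums to 2.97817; scaling by 8/2.97817 = 2.68621 puts the formula on 8 O.
Ca: 0.15283 × 2.68621 = 0.411 atoms per formula unit.

0.411 Ca apfu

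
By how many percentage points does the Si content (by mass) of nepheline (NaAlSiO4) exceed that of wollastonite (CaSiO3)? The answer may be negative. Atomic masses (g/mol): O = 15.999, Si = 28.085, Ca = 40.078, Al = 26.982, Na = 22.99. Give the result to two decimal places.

-4.41 percentage points

First mineral: 28.085 g Si in 142.053 g formula = 19.77 wt% Si.
Second mineral: 28.085 g Si in 116.160 g formula = 24.18 wt% Si.
19.77% − 24.18% gives a difference of -4.41 percentage points.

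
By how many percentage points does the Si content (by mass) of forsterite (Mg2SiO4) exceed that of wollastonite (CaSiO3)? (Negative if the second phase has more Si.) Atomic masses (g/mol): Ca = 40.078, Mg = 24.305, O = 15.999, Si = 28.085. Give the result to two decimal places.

-4.22 percentage points

Si in Mg2SiO4: molar mass 140.691 g/mol; 1×28.085 = 28.085 g → 19.96 wt%.
Si in CaSiO3: molar mass 116.160 g/mol; 1×28.085 = 28.085 g → 24.18 wt%.
Difference = 19.96 − 24.18 = -4.22 percentage points.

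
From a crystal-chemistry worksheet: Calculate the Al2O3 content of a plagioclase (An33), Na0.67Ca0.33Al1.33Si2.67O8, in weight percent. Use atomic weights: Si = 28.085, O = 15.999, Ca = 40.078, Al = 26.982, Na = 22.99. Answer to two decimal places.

25.35 wt%

Molar mass of Na0.67Ca0.33Al1.33Si2.67O8 = 0.67×22.99 + 0.33×40.078 + 1.33×26.982 + 2.67×28.085 + 8×15.999 = 267.494 g/mol.
Each formula unit contains 1.33 Al, equivalent to 1.33/2 = 0.6650 mol Al2O3.
M(Al2O3) = 2×26.982 + 3×15.999 = 101.961 g/mol.
Mass of Al2O3 per formula unit = 0.6650 × 101.961 = 67.804 g.
Al2O3 wt% = 67.804 / 267.494 × 100 = 25.35%.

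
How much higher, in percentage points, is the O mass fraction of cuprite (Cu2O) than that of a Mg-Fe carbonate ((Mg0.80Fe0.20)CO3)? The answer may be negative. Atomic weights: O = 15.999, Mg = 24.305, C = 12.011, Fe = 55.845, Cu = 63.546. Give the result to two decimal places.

-41.78 percentage points

First mineral: 15.999 g O in 143.091 g formula = 11.18 wt% O.
Second mineral: 47.997 g O in 90.621 g formula = 52.96 wt% O.
11.18% − 52.96% gives a difference of -41.78 percentage points.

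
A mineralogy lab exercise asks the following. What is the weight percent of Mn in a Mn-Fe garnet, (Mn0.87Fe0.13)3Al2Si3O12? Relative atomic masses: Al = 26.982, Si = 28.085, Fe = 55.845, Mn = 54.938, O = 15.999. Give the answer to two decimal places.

M((Mn0.87Fe0.13)3Al2Si3O12) = 495.375 g/mol.
Mn contributes 2.61 × 54.938 = 143.388 g per mole.
143.388/495.375 = 0.2895 → 28.95%.

28.95 weight percent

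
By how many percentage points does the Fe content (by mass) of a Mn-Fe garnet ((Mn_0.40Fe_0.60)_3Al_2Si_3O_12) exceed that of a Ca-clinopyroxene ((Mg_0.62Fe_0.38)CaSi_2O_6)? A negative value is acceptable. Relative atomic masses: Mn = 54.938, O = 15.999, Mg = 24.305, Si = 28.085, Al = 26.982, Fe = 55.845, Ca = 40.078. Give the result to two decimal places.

Fe in (Mn_0.40Fe_0.60)_3Al_2Si_3O_12: molar mass 496.654 g/mol; 1.80×55.845 = 100.521 g → 20.24 wt%.
Fe in (Mg_0.62Fe_0.38)CaSi_2O_6: molar mass 228.532 g/mol; 0.38×55.845 = 21.221 g → 9.29 wt%.
Difference = 20.24 − 9.29 = 10.95 percentage points.

10.95 percentage points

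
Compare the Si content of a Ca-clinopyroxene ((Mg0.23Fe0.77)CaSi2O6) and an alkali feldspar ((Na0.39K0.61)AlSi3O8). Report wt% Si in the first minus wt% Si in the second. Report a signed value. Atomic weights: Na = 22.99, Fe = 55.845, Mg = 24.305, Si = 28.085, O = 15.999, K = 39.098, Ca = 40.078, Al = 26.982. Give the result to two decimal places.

M((Mg0.23Fe0.77)CaSi2O6) = 240.833 g/mol, so wt% Si = 56.170/240.833 × 100 = 23.32%.
M((Na0.39K0.61)AlSi3O8) = 272.045 g/mol, so wt% Si = 84.255/272.045 × 100 = 30.97%.
23.32 − 30.97 = -7.65 pp.

-7.65 percentage points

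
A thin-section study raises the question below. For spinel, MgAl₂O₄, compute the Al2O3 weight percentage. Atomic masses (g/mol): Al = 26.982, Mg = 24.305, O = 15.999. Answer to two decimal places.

71.67 wt%

M(MgAl₂O₄) = 142.265 g/mol; M(Al2O3) = 101.961 g/mol.
Moles Al2O3 per formula unit = 2 Al ÷ 2 = 1.0000.
Al2O3 fraction = (1.0000 × 101.961) / 142.265 = 101.961/142.265 = 0.7167.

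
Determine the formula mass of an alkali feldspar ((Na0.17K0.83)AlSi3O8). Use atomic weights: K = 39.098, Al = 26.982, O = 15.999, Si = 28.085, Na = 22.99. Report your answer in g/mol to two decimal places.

M = 0.17×22.99 + 0.83×39.098 + 1×26.982 + 3×28.085 + 8×15.999

275.59 g/mol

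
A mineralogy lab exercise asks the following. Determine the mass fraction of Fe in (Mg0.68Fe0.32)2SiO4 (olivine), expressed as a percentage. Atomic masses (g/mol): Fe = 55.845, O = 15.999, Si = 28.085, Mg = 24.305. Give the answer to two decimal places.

Molar mass of (Mg0.68Fe0.32)2SiO4: 1.36*24.305 + 0.64*55.845 + 1*28.085 + 4*15.999 = 160.877 g/mol.
Mass of Fe per formula unit: 0.64 × 55.845 = 35.741 g.
Weight fraction Fe = 35.741 / 160.877 = 0.2222.

22.22 mass %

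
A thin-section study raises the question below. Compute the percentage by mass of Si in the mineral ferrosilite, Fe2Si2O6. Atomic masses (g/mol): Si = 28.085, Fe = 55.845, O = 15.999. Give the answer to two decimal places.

Formula mass = 2·55.845 + 2·28.085 + 6·15.999 = 263.854 g/mol, of which 56.170 g is Si.
So Si makes up 56.170/263.854 = 0.2129 of the mass, i.e. 21.29%.

21.29 weight percent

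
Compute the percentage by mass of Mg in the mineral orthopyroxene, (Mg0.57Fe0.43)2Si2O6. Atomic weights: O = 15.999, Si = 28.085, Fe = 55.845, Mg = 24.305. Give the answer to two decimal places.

Molar mass of (Mg0.57Fe0.43)2Si2O6: 1.14*24.305 + 0.86*55.845 + 2*28.085 + 6*15.999 = 227.898 g/mol.
Mass of Mg per formula unit: 1.14 × 24.305 = 27.708 g.
Weight fraction Mg = 27.708 / 227.898 = 0.1216.

12.16 mass %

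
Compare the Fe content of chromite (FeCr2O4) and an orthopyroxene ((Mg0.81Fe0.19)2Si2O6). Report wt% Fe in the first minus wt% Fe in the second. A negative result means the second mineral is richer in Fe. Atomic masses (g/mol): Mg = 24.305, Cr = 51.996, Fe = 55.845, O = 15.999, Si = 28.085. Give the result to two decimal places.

First mineral: 55.845 g Fe in 223.833 g formula = 24.95 wt% Fe.
Second mineral: 21.221 g Fe in 212.759 g formula = 9.97 wt% Fe.
24.95% − 9.97% gives a difference of 14.98 percentage points.

14.98 percentage points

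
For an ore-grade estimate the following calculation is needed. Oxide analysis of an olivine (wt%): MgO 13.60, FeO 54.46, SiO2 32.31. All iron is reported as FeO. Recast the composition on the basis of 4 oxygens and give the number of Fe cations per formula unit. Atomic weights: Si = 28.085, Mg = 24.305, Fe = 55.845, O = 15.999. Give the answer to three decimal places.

1.397 Fe apfu

13.60 wt% MgO ÷ 40.304 g/mol = 0.33744 mol, giving 0.33744 Mg and 0.33744 O.
54.46 wt% FeO ÷ 71.844 g/mol = 0.75803 mol, giving 0.75803 Fe and 0.75803 O.
32.31 wt% SiO2 ÷ 60.083 g/mol = 0.53776 mol, giving 0.53776 Si and 1.07552 O.
Oxygen sums to 2.17099; scaling by 4/2.17099 = 1.84248 puts the formula on 4 O.
Fe: 0.75803 × 1.84248 = 1.397 atoms per formula unit.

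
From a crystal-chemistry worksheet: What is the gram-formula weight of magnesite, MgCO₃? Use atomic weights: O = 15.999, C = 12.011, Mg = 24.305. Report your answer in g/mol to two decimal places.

84.31 g/mol

Mg: 1 × 24.305 = 24.3050
C: 1 × 12.011 = 12.0110
O: 3 × 15.999 = 47.9970
Summing the contributions gives the formula mass.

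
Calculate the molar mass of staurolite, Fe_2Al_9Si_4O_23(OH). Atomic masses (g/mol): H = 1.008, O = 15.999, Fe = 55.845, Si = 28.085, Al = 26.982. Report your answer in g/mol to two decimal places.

Fe: 2 × 55.845 = 111.6900
Al: 9 × 26.982 = 242.8380
Si: 4 × 28.085 = 112.3400
O: 24 × 15.999 = 383.9760
H: 1 × 1.008 = 1.0080
Summing the contributions gives the formula mass.

851.85 g/mol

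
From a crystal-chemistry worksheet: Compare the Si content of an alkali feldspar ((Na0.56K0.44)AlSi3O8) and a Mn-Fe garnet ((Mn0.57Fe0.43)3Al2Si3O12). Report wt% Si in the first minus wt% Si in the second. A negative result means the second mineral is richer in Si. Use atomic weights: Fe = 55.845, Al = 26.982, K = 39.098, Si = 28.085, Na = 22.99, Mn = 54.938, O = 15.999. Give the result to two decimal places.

14.31 percentage points

First mineral: 84.255 g Si in 269.307 g formula = 31.29 wt% Si.
Second mineral: 84.255 g Si in 496.191 g formula = 16.98 wt% Si.
31.29% − 16.98% gives a difference of 14.31 percentage points.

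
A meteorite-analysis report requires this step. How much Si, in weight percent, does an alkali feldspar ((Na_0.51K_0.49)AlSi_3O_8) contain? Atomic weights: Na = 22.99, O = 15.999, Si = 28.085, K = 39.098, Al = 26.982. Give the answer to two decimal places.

31.19 weight percent

M((Na_0.51K_0.49)AlSi_3O_8) = 270.112 g/mol.
Si contributes 3 × 28.085 = 84.255 g per mole.
84.255/270.112 = 0.3119 → 31.19%.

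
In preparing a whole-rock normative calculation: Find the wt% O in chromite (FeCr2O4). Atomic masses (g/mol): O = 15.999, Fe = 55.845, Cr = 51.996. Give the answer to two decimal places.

28.59 weight percent

Formula mass = 1·55.845 + 2·51.996 + 4·15.999 = 223.833 g/mol, of which 63.996 g is O.
So O makes up 63.996/223.833 = 0.2859 of the mass, i.e. 28.59%.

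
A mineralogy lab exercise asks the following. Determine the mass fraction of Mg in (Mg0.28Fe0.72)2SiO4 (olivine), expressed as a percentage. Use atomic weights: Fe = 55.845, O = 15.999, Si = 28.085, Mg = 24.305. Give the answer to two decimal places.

7.31 weight percent

M((Mg0.28Fe0.72)2SiO4) = 186.109 g/mol.
Mg contributes 0.56 × 24.305 = 13.611 g per mole.
13.611/186.109 = 0.0731 → 7.31%.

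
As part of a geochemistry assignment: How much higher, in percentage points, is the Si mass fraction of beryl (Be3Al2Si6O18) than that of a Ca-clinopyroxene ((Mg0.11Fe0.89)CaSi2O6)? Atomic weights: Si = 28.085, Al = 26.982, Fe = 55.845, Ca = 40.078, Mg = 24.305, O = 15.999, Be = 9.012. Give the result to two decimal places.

M(Be3Al2Si6O18) = 537.492 g/mol, so wt% Si = 168.510/537.492 × 100 = 31.35%.
M((Mg0.11Fe0.89)CaSi2O6) = 244.618 g/mol, so wt% Si = 56.170/244.618 × 100 = 22.96%.
31.35 − 22.96 = 8.39 pp.

8.39 percentage points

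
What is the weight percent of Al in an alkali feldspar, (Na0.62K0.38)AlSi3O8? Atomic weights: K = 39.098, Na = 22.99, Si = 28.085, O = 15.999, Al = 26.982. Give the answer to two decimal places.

10.06 weight percent

Formula mass = 0.62*22.99 + 0.38*39.098 + 1*26.982 + 3*28.085 + 8*15.999 = 268.340 g/mol, of which 26.982 g is Al.
So Al makes up 26.982/268.340 = 0.1006 of the mass, i.e. 10.06%.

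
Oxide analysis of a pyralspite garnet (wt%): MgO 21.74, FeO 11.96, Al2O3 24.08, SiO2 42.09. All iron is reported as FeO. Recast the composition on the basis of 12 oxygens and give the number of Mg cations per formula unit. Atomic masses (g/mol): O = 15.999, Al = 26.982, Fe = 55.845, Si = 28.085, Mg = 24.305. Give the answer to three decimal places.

2.299 Mg apfu

21.74 wt% MgO ÷ 40.304 g/mol = 0.53940 mol, giving 0.53940 Mg and 0.53940 O.
11.96 wt% FeO ÷ 71.844 g/mol = 0.16647 mol, giving 0.16647 Fe and 0.16647 O.
24.08 wt% Al2O3 ÷ 101.961 g/mol = 0.23617 mol, giving 0.47234 Al and 0.70851 O.
42.09 wt% SiO2 ÷ 60.083 g/mol = 0.70053 mol, giving 0.70053 Si and 1.40106 O.
Oxygen sums to 2.81544; scaling by 12/2.81544 = 4.26221 puts the formula on 12 O.
Mg: 0.53940 × 4.26221 = 2.299 atoms per formula unit.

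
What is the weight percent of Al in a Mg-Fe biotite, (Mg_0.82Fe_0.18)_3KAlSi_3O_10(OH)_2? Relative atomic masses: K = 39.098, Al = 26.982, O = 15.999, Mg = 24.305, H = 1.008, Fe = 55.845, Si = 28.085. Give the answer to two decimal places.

M((Mg_0.82Fe_0.18)_3KAlSi_3O_10(OH)_2) = 434.286 g/mol.
Al contributes 1 × 26.982 = 26.982 g per mole.
26.982/434.286 = 0.0621 → 6.21%.

6.21 mass %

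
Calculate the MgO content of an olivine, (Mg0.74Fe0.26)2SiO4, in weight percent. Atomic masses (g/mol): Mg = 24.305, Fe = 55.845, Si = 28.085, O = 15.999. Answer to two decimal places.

Formula mass = 157.092 g/mol.
1.48 Mg → 1.4800 mol MgO per formula unit; M(MgO) = 40.304, so MgO mass = 59.650 g.
59.650/157.092 × 100 = 37.97 wt%.

37.97 wt%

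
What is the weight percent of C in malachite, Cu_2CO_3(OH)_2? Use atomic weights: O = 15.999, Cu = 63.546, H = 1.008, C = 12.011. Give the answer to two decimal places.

M(Cu_2CO_3(OH)_2) = 221.114 g/mol.
C contributes 1 × 12.011 = 12.011 g per mole.
12.011/221.114 = 0.0543 → 5.43%.

5.43 weight percent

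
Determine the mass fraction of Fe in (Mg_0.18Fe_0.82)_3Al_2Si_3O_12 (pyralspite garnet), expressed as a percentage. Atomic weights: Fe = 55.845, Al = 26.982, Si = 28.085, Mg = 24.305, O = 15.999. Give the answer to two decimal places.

Formula mass = 0.54·24.305 + 2.46·55.845 + 2·26.982 + 3·28.085 + 12·15.999 = 480.710 g/mol, of which 137.379 g is Fe.
So Fe makes up 137.379/480.710 = 0.2858 of the mass, i.e. 28.58%.

28.58 weight percent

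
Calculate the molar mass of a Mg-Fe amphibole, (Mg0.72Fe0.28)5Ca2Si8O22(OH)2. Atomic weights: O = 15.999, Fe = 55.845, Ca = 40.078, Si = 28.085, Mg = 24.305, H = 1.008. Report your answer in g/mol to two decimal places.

M = 3.60*24.305 + 1.40*55.845 + 2*40.078 + 8*28.085 + 24*15.999 + 2*1.008

856.51 g/mol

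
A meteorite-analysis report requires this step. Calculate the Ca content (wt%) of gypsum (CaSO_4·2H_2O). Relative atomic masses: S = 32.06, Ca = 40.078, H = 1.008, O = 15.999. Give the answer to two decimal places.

Molar mass of CaSO_4·2H_2O: 1·40.078 + 1·32.06 + 6·15.999 + 4·1.008 = 172.164 g/mol.
Mass of Ca per formula unit: 1 × 40.078 = 40.078 g.
Weight fraction Ca = 40.078 / 172.164 = 0.2328.

23.28 wt%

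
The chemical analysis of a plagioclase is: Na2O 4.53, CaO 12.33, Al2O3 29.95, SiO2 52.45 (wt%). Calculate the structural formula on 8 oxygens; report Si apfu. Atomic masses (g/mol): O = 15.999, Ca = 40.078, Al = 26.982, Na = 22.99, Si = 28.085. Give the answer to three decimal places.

4.53 wt% Na2O ÷ 61.979 g/mol = 0.07309 mol, giving 0.14618 Na and 0.07309 O.
12.33 wt% CaO ÷ 56.077 g/mol = 0.21988 mol, giving 0.21988 Ca and 0.21988 O.
29.95 wt% Al2O3 ÷ 101.961 g/mol = 0.29374 mol, giving 0.58748 Al and 0.88122 O.
52.45 wt% SiO2 ÷ 60.083 g/mol = 0.87296 mol, giving 0.87296 Si and 1.74592 O.
Oxygen sums to 2.92011; scaling by 8/2.92011 = 2.73962 puts the formula on 8 O.
Si: 0.87296 × 2.73962 = 2.392 atoms per formula unit.

2.392 Si apfu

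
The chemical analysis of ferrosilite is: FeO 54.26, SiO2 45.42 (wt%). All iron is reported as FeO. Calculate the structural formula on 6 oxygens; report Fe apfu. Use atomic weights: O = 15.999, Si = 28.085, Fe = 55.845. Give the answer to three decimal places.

FeO: 54.26/71.844 = 0.75525 mol → 0.75525 mol Fe, 0.75525 mol O.
SiO2: 45.42/60.083 = 0.75595 mol → 0.75595 mol Si, 1.51190 mol O.
Total oxygen = 2.26715 mol. Normalization factor = 6/2.26715 = 2.64649.
Fe per 6 O = 0.75525 × 2.64649 = 1.999.

1.999 Fe apfu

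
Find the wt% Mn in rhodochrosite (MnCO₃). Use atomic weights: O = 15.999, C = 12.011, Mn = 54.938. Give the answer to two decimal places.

47.79 mass %

Formula mass = 1·54.938 + 1·12.011 + 3·15.999 = 114.946 g/mol, of which 54.938 g is Mn.
So Mn makes up 54.938/114.946 = 0.4779 of the mass, i.e. 47.79%.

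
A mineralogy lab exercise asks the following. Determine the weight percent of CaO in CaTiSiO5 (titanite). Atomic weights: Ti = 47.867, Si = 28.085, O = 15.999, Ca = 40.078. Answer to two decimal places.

28.61 wt%

Molar mass of CaTiSiO5 = 1*40.078 + 1*47.867 + 1*28.085 + 5*15.999 = 196.025 g/mol.
Each formula unit contains 1 Ca, equivalent to 1/1 = 1.0000 mol CaO.
M(CaO) = 1×40.078 + 1×15.999 = 56.077 g/mol.
Mass of CaO per formula unit = 1.0000 × 56.077 = 56.077 g.
CaO wt% = 56.077 / 196.025 × 100 = 28.61%.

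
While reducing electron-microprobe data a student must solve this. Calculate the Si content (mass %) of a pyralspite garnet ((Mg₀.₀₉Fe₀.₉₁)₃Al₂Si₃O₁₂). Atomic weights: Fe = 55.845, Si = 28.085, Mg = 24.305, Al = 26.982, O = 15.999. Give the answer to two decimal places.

17.22 mass %

Molar mass of (Mg₀.₀₉Fe₀.₉₁)₃Al₂Si₃O₁₂: 0.27·24.305 + 2.73·55.845 + 2·26.982 + 3·28.085 + 12·15.999 = 489.226 g/mol.
Mass of Si per formula unit: 3 × 28.085 = 84.255 g.
Weight fraction Si = 84.255 / 489.226 = 0.1722.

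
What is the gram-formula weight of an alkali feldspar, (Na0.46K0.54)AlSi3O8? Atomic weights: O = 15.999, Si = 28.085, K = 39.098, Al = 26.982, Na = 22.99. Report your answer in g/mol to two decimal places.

Na: 0.46 × 22.99 = 10.5754
K: 0.54 × 39.098 = 21.1129
Al: 1 × 26.982 = 26.9820
Si: 3 × 28.085 = 84.2550
O: 8 × 15.999 = 127.9920
Summing the contributions gives the formula mass.

270.92 g/mol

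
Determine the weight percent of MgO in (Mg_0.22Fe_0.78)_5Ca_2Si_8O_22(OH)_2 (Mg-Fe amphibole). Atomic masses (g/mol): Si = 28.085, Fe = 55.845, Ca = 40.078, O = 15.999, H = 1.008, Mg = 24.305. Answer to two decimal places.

4.74 wt%

Formula mass = 935.359 g/mol.
1.10 Mg → 1.1000 mol MgO per formula unit; M(MgO) = 40.304, so MgO mass = 44.334 g.
44.334/935.359 × 100 = 4.74 wt%.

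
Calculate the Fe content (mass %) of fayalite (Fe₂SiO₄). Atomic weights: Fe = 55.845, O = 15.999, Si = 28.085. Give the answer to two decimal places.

Molar mass of Fe₂SiO₄: 2·55.845 + 1·28.085 + 4·15.999 = 203.771 g/mol.
Mass of Fe per formula unit: 2 × 55.845 = 111.690 g.
Weight fraction Fe = 111.690 / 203.771 = 0.5481.

54.81 mass %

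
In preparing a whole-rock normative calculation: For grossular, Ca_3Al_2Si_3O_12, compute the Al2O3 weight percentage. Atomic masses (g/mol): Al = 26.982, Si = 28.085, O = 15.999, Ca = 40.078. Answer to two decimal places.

Formula mass = 450.441 g/mol.
2 Al → 1.0000 mol Al2O3 per formula unit; M(Al2O3) = 101.961, so Al2O3 mass = 101.961 g.
101.961/450.441 × 100 = 22.64 wt%.

22.64 wt%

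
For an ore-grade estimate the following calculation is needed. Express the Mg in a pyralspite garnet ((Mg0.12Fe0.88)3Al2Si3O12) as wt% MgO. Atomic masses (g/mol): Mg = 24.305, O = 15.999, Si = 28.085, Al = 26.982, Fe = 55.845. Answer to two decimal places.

M((Mg0.12Fe0.88)3Al2Si3O12) = 486.388 g/mol; M(MgO) = 40.304 g/mol.
Moles MgO per formula unit = 0.36 Mg ÷ 1 = 0.3600.
MgO fraction = (0.3600 × 40.304) / 486.388 = 14.509/486.388 = 0.0298.

2.98 wt%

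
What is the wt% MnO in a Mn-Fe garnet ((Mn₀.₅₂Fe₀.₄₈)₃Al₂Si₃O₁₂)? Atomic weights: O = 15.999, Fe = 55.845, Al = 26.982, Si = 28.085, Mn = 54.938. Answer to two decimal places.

22.30 wt%

Molar mass of (Mn₀.₅₂Fe₀.₄₈)₃Al₂Si₃O₁₂ = 1.56·54.938 + 1.44·55.845 + 2·26.982 + 3·28.085 + 12·15.999 = 496.327 g/mol.
Each formula unit contains 1.56 Mn, equivalent to 1.56/1 = 1.5600 mol MnO.
M(MnO) = 1×54.938 + 1×15.999 = 70.937 g/mol.
Mass of MnO per formula unit = 1.5600 × 70.937 = 110.662 g.
MnO wt% = 110.662 / 496.327 × 100 = 22.30%.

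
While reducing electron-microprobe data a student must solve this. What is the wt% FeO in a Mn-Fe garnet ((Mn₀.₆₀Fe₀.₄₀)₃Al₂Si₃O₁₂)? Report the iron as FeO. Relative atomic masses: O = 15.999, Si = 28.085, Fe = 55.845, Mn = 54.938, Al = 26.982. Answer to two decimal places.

Formula mass = 496.109 g/mol.
1.20 Fe → 1.2000 mol FeO per formula unit; M(FeO) = 71.844, so FeO mass = 86.213 g.
86.213/496.109 × 100 = 17.38 wt%.

17.38 wt%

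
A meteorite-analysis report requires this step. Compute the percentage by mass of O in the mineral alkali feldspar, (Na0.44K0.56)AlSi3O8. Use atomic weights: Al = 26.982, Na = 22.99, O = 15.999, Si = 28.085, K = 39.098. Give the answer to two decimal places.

47.19 mass %

Molar mass of (Na0.44K0.56)AlSi3O8: 0.44*22.99 + 0.56*39.098 + 1*26.982 + 3*28.085 + 8*15.999 = 271.239 g/mol.
Mass of O per formula unit: 8 × 15.999 = 127.992 g.
Weight fraction O = 127.992 / 271.239 = 0.4719.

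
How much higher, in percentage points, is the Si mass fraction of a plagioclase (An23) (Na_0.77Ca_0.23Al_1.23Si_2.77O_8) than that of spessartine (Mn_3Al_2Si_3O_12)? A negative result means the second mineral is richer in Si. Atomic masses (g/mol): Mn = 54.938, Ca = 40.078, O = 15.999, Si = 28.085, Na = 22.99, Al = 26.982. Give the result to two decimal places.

12.24 percentage points

Si in Na_0.77Ca_0.23Al_1.23Si_2.77O_8: molar mass 265.896 g/mol; 2.77×28.085 = 77.795 g → 29.26 wt%.
Si in Mn_3Al_2Si_3O_12: molar mass 495.021 g/mol; 3×28.085 = 84.255 g → 17.02 wt%.
Difference = 29.26 − 17.02 = 12.24 percentage points.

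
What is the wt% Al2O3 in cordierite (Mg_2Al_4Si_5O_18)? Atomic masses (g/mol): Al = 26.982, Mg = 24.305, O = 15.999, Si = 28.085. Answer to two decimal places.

34.86 wt%

Formula mass = 584.945 g/mol.
4 Al → 2.0000 mol Al2O3 per formula unit; M(Al2O3) = 101.961, so Al2O3 mass = 203.922 g.
203.922/584.945 × 100 = 34.86 wt%.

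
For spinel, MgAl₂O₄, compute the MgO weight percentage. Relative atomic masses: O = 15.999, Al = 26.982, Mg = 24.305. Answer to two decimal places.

28.33 wt%

Formula mass = 142.265 g/mol.
1 Mg → 1.0000 mol MgO per formula unit; M(MgO) = 40.304, so MgO mass = 40.304 g.
40.304/142.265 × 100 = 28.33 wt%.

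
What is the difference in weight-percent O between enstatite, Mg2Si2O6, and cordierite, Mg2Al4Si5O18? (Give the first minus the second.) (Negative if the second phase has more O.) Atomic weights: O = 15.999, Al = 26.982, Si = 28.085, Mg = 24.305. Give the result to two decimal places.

First mineral: 95.994 g O in 200.774 g formula = 47.81 wt% O.
Second mineral: 287.982 g O in 584.945 g formula = 49.23 wt% O.
47.81% − 49.23% gives a difference of -1.42 percentage points.

-1.42 percentage points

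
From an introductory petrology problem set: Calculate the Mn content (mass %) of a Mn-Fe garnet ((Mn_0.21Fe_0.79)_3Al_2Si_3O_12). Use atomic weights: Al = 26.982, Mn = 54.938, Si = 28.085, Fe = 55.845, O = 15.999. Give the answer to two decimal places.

6.96 mass %

Formula mass = 0.63×54.938 + 2.37×55.845 + 2×26.982 + 3×28.085 + 12×15.999 = 497.171 g/mol, of which 34.611 g is Mn.
So Mn makes up 34.611/497.171 = 0.0696 of the mass, i.e. 6.96%.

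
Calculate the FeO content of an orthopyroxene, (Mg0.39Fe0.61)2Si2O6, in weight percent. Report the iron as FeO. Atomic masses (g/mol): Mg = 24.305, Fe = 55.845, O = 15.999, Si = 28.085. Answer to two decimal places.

M((Mg0.39Fe0.61)2Si2O6) = 239.253 g/mol; M(FeO) = 71.844 g/mol.
Moles FeO per formula unit = 1.22 Fe ÷ 1 = 1.2200.
FeO fraction = (1.2200 × 71.844) / 239.253 = 87.650/239.253 = 0.3663.

36.63 wt%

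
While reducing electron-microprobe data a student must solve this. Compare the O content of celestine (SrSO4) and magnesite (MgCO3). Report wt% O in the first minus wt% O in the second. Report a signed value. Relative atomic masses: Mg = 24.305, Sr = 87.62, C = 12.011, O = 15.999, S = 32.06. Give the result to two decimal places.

First mineral: 63.996 g O in 183.676 g formula = 34.84 wt% O.
Second mineral: 47.997 g O in 84.313 g formula = 56.93 wt% O.
34.84% − 56.93% gives a difference of -22.09 percentage points.

-22.09 percentage points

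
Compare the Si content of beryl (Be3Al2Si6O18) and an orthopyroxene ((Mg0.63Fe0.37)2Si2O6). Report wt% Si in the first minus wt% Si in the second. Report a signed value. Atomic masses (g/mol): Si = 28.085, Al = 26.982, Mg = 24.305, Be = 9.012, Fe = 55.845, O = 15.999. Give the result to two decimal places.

Si in Be3Al2Si6O18: molar mass 537.492 g/mol; 6×28.085 = 168.510 g → 31.35 wt%.
Si in (Mg0.63Fe0.37)2Si2O6: molar mass 224.114 g/mol; 2×28.085 = 56.170 g → 25.06 wt%.
Difference = 31.35 − 25.06 = 6.29 percentage points.

6.29 percentage points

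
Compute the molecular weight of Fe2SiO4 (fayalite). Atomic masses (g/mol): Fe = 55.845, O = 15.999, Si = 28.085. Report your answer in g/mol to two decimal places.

203.77 g/mol

The formula mass is the sum 2*55.845 + 1*28.085 + 4*15.999.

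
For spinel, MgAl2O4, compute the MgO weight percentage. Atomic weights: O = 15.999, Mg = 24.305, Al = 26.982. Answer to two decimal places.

28.33 wt%

Molar mass of MgAl2O4 = 1*24.305 + 2*26.982 + 4*15.999 = 142.265 g/mol.
Each formula unit contains 1 Mg, equivalent to 1/1 = 1.0000 mol MgO.
M(MgO) = 1×24.305 + 1×15.999 = 40.304 g/mol.
Mass of MgO per formula unit = 1.0000 × 40.304 = 40.304 g.
MgO wt% = 40.304 / 142.265 × 100 = 28.33%.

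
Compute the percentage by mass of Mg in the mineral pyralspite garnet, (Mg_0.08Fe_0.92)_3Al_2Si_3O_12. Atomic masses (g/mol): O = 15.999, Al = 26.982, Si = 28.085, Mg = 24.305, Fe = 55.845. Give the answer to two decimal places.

1.19 wt%

M((Mg_0.08Fe_0.92)_3Al_2Si_3O_12) = 490.172 g/mol.
Mg contributes 0.24 × 24.305 = 5.833 g per mole.
5.833/490.172 = 0.0119 → 1.19%.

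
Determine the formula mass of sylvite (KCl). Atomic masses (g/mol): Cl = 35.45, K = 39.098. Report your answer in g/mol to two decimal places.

74.55 g/mol

M = 1(39.098) + 1(35.45)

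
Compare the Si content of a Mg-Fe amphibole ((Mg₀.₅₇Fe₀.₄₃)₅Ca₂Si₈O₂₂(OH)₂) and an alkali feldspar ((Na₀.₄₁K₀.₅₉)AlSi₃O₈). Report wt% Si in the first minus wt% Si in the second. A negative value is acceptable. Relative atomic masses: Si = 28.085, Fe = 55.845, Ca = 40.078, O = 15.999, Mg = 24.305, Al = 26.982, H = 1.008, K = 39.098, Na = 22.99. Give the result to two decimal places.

-5.48 percentage points

Si in (Mg₀.₅₇Fe₀.₄₃)₅Ca₂Si₈O₂₂(OH)₂: molar mass 880.164 g/mol; 8×28.085 = 224.680 g → 25.53 wt%.
Si in (Na₀.₄₁K₀.₅₉)AlSi₃O₈: molar mass 271.723 g/mol; 3×28.085 = 84.255 g → 31.01 wt%.
Difference = 25.53 − 31.01 = -5.48 percentage points.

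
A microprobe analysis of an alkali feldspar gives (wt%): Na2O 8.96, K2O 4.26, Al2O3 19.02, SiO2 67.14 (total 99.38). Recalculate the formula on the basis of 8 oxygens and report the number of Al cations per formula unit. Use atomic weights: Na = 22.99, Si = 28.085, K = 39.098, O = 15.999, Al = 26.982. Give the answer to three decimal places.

1.000 Al apfu

Na2O: 8.96/61.979 = 0.14457 mol → 0.28914 mol Na, 0.14457 mol O.
K2O: 4.26/94.195 = 0.04523 mol → 0.09046 mol K, 0.04523 mol O.
Al2O3: 19.02/101.961 = 0.18654 mol → 0.37308 mol Al, 0.55962 mol O.
SiO2: 67.14/60.083 = 1.11745 mol → 1.11745 mol Si, 2.23490 mol O.
Total oxygen = 2.98432 mol. Normalization factor = 8/2.98432 = 2.68068.
Al per 8 O = 0.37308 × 2.68068 = 1.000.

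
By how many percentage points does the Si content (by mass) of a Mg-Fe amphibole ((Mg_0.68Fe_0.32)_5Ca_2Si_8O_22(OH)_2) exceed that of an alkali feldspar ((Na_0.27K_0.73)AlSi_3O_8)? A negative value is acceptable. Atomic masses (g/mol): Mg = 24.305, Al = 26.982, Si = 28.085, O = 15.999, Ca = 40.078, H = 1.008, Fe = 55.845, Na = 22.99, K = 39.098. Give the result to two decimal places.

-4.71 percentage points

First mineral: 224.680 g Si in 862.817 g formula = 26.04 wt% Si.
Second mineral: 84.255 g Si in 273.978 g formula = 30.75 wt% Si.
26.04% − 30.75% gives a difference of -4.71 percentage points.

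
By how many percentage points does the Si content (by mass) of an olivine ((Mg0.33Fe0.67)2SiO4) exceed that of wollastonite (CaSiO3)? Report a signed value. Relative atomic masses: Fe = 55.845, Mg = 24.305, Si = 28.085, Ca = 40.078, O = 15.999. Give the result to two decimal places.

-8.83 percentage points

M((Mg0.33Fe0.67)2SiO4) = 182.955 g/mol, so wt% Si = 28.085/182.955 × 100 = 15.35%.
M(CaSiO3) = 116.160 g/mol, so wt% Si = 28.085/116.160 × 100 = 24.18%.
15.35 − 24.18 = -8.83 pp.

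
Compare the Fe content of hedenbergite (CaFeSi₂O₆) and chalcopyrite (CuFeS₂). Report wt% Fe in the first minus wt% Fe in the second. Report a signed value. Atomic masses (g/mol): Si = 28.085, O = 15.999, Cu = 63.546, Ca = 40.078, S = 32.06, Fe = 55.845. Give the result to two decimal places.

Fe in CaFeSi₂O₆: molar mass 248.087 g/mol; 1×55.845 = 55.845 g → 22.51 wt%.
Fe in CuFeS₂: molar mass 183.511 g/mol; 1×55.845 = 55.845 g → 30.43 wt%.
Difference = 22.51 − 30.43 = -7.92 percentage points.

-7.92 percentage points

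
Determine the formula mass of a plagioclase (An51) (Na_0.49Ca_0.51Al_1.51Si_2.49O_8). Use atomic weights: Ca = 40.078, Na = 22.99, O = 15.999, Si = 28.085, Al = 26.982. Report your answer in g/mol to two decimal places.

M = 0.49·22.99 + 0.51·40.078 + 1.51·26.982 + 2.49·28.085 + 8·15.999

270.37 g/mol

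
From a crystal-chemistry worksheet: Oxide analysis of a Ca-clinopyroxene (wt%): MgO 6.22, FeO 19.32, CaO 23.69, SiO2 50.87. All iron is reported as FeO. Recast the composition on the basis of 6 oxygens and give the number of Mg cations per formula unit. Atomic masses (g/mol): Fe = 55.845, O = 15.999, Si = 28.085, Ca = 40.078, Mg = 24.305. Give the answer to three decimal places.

0.365 Mg apfu

MgO (M=40.304): mol = 0.15433; Mg = 0.15433, O = 0.15433.
FeO (M=71.844): mol = 0.26892; Fe = 0.26892, O = 0.26892.
CaO (M=56.077): mol = 0.42245; Ca = 0.42245, O = 0.42245.
SiO2 (M=60.083): mol = 0.84666; Si = 0.84666, O = 1.69332.
ΣO = 2.53902; factor = 6/ΣO = 2.36312.
Mg apfu = 0.15433 × 2.36312 = 0.365.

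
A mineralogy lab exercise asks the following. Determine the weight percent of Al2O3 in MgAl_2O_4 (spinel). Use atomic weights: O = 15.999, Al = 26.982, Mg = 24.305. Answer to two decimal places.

71.67 wt%

Molar mass of MgAl_2O_4 = 1×24.305 + 2×26.982 + 4×15.999 = 142.265 g/mol.
Each formula unit contains 2 Al, equivalent to 2/2 = 1.0000 mol Al2O3.
M(Al2O3) = 2×26.982 + 3×15.999 = 101.961 g/mol.
Mass of Al2O3 per formula unit = 1.0000 × 101.961 = 101.961 g.
Al2O3 wt% = 101.961 / 142.265 × 100 = 71.67%.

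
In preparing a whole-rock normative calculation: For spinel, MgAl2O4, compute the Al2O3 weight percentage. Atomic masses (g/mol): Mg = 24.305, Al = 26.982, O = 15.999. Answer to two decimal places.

Molar mass of MgAl2O4 = 1·24.305 + 2·26.982 + 4·15.999 = 142.265 g/mol.
Each formula unit contains 2 Al, equivalent to 2/2 = 1.0000 mol Al2O3.
M(Al2O3) = 2×26.982 + 3×15.999 = 101.961 g/mol.
Mass of Al2O3 per formula unit = 1.0000 × 101.961 = 101.961 g.
Al2O3 wt% = 101.961 / 142.265 × 100 = 71.67%.

71.67 wt%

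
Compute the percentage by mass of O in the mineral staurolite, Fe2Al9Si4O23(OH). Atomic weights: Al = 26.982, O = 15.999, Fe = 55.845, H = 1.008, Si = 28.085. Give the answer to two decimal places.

M(Fe2Al9Si4O23(OH)) = 851.852 g/mol.
O contributes 24 × 15.999 = 383.976 g per mole.
383.976/851.852 = 0.4508 → 45.08%.

45.08 mass %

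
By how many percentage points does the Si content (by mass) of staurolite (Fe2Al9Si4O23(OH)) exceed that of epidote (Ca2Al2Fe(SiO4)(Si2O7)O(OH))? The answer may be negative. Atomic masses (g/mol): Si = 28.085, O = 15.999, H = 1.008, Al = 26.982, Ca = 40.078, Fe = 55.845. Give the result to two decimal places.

-4.25 percentage points

Si in Fe2Al9Si4O23(OH): molar mass 851.852 g/mol; 4×28.085 = 112.340 g → 13.19 wt%.
Si in Ca2Al2Fe(SiO4)(Si2O7)O(OH): molar mass 483.215 g/mol; 3×28.085 = 84.255 g → 17.44 wt%.
Difference = 13.19 − 17.44 = -4.25 percentage points.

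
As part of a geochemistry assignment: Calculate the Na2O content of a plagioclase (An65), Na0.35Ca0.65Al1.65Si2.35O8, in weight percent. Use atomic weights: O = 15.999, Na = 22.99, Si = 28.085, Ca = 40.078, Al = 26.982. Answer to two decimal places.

M(Na0.35Ca0.65Al1.65Si2.35O8) = 272.609 g/mol; M(Na2O) = 61.979 g/mol.
Moles Na2O per formula unit = 0.35 Na ÷ 2 = 0.1750.
Na2O fraction = (0.1750 × 61.979) / 272.609 = 10.846/272.609 = 0.0398.

3.98 wt%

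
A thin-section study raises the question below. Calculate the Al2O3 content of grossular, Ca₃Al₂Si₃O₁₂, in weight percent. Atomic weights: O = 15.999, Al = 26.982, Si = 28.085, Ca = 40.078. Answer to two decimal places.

22.64 wt%

Formula mass = 450.441 g/mol.
2 Al → 1.0000 mol Al2O3 per formula unit; M(Al2O3) = 101.961, so Al2O3 mass = 101.961 g.
101.961/450.441 × 100 = 22.64 wt%.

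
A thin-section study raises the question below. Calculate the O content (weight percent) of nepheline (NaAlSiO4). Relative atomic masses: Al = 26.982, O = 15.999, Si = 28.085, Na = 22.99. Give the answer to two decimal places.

45.05 weight percent

M(NaAlSiO4) = 142.053 g/mol.
O contributes 4 × 15.999 = 63.996 g per mole.
63.996/142.053 = 0.4505 → 45.05%.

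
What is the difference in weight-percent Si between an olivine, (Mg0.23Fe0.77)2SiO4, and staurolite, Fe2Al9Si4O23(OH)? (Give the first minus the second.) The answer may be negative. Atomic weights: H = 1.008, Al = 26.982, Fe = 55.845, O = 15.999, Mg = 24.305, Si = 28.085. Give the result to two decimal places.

M((Mg0.23Fe0.77)2SiO4) = 189.263 g/mol, so wt% Si = 28.085/189.263 × 100 = 14.84%.
M(Fe2Al9Si4O23(OH)) = 851.852 g/mol, so wt% Si = 112.340/851.852 × 100 = 13.19%.
14.84 − 13.19 = 1.65 pp.

1.65 percentage points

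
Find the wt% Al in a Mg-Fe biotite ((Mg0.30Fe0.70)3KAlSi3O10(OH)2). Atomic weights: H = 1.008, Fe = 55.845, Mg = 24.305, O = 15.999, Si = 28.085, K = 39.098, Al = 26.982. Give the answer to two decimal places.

5.58 wt%

Molar mass of (Mg0.30Fe0.70)3KAlSi3O10(OH)2: 0.90*24.305 + 2.10*55.845 + 1*39.098 + 1*26.982 + 3*28.085 + 12*15.999 + 2*1.008 = 483.488 g/mol.
Mass of Al per formula unit: 1 × 26.982 = 26.982 g.
Weight fraction Al = 26.982 / 483.488 = 0.0558.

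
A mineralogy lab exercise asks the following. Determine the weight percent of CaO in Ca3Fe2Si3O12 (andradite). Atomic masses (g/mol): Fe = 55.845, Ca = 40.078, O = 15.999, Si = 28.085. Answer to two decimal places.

M(Ca3Fe2Si3O12) = 508.167 g/mol; M(CaO) = 56.077 g/mol.
Moles CaO per formula unit = 3 Ca ÷ 1 = 3.0000.
CaO fraction = (3.0000 × 56.077) / 508.167 = 168.231/508.167 = 0.3311.

33.11 wt%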